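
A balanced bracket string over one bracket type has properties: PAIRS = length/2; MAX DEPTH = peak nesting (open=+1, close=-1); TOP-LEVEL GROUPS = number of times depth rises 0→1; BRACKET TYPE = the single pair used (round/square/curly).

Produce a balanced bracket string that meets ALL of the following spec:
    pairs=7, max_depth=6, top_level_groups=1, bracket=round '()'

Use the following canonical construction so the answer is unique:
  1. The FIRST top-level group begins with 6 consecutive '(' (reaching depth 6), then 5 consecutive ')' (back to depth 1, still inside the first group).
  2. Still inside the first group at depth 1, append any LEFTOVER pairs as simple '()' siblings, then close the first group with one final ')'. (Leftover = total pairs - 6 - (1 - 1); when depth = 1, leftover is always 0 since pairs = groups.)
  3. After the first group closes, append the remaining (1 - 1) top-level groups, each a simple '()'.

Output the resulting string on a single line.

Answer: (((((()))))())

Derivation:
Spec: pairs=7 depth=6 groups=1
Leftover pairs = 7 - 6 - (1-1) = 1
First group: deep chain of depth 6 + 1 sibling pairs
Remaining 0 groups: simple '()' each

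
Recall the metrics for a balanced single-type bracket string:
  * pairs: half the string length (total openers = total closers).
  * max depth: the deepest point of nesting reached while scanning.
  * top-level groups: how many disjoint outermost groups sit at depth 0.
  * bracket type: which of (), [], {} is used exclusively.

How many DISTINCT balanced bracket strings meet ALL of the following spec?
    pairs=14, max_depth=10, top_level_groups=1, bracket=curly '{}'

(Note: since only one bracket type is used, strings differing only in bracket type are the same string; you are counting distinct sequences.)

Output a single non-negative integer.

Answer: 8099

Derivation:
Spec: pairs=14 depth=10 groups=1
Count(depth <= 10) = 740924
Count(depth <= 9) = 732825
Count(depth == 10) = 740924 - 732825 = 8099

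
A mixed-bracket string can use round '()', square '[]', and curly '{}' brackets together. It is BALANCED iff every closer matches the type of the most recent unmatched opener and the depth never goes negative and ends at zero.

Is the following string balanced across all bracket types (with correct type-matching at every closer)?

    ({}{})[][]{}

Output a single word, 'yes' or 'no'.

Answer: yes

Derivation:
pos 0: push '('; stack = (
pos 1: push '{'; stack = ({
pos 2: '}' matches '{'; pop; stack = (
pos 3: push '{'; stack = ({
pos 4: '}' matches '{'; pop; stack = (
pos 5: ')' matches '('; pop; stack = (empty)
pos 6: push '['; stack = [
pos 7: ']' matches '['; pop; stack = (empty)
pos 8: push '['; stack = [
pos 9: ']' matches '['; pop; stack = (empty)
pos 10: push '{'; stack = {
pos 11: '}' matches '{'; pop; stack = (empty)
end: stack empty → VALID
Verdict: properly nested → yes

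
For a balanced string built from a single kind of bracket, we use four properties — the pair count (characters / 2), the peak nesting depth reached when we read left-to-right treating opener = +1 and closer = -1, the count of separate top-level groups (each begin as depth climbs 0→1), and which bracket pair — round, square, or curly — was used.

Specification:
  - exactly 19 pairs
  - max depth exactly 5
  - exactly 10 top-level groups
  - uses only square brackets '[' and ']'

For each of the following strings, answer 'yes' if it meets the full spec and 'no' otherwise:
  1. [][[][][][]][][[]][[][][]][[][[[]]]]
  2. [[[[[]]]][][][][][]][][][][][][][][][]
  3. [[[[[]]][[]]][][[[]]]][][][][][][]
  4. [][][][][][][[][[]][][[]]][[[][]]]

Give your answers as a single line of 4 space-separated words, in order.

String 1 '[][[][][][]][][[]][[][][]][[][[[]]]]': depth seq [1 0 1 2 1 2 1 2 1 2 1 0 1 0 1 2 1 0 1 2 1 2 1 2 1 0 1 2 1 2 3 4 3 2 1 0]
  -> pairs=18 depth=4 groups=6 -> no
String 2 '[[[[[]]]][][][][][]][][][][][][][][][]': depth seq [1 2 3 4 5 4 3 2 1 2 1 2 1 2 1 2 1 2 1 0 1 0 1 0 1 0 1 0 1 0 1 0 1 0 1 0 1 0]
  -> pairs=19 depth=5 groups=10 -> yes
String 3 '[[[[[]]][[]]][][[[]]]][][][][][][]': depth seq [1 2 3 4 5 4 3 2 3 4 3 2 1 2 1 2 3 4 3 2 1 0 1 0 1 0 1 0 1 0 1 0 1 0]
  -> pairs=17 depth=5 groups=7 -> no
String 4 '[][][][][][][[][[]][][[]]][[[][]]]': depth seq [1 0 1 0 1 0 1 0 1 0 1 0 1 2 1 2 3 2 1 2 1 2 3 2 1 0 1 2 3 2 3 2 1 0]
  -> pairs=17 depth=3 groups=8 -> no

Answer: no yes no no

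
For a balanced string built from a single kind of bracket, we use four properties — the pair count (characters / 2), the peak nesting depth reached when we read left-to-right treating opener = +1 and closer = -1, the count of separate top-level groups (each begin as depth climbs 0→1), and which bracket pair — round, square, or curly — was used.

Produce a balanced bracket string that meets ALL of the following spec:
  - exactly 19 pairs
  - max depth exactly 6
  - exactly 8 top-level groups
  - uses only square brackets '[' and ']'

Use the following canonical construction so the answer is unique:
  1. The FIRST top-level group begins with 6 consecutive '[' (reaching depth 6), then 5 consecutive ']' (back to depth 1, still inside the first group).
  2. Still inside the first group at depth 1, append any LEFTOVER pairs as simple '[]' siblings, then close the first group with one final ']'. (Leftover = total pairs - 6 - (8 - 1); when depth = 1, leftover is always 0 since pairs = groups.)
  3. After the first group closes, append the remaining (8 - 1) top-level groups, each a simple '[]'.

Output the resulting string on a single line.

Spec: pairs=19 depth=6 groups=8
Leftover pairs = 19 - 6 - (8-1) = 6
First group: deep chain of depth 6 + 6 sibling pairs
Remaining 7 groups: simple '[]' each

Answer: [[[[[[]]]]][][][][][][]][][][][][][][]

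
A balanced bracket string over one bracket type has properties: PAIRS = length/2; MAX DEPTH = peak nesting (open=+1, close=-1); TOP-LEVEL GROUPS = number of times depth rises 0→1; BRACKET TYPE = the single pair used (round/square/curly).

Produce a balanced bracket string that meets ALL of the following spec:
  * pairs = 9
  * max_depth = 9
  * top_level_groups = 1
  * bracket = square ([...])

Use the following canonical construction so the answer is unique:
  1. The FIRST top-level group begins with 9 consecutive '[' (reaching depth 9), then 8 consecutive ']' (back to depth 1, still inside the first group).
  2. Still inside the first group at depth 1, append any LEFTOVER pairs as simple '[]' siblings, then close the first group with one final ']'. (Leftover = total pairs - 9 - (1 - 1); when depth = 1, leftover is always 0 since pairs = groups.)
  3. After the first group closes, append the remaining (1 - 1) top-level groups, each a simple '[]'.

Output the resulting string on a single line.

Answer: [[[[[[[[[]]]]]]]]]

Derivation:
Spec: pairs=9 depth=9 groups=1
Leftover pairs = 9 - 9 - (1-1) = 0
First group: deep chain of depth 9 + 0 sibling pairs
Remaining 0 groups: simple '[]' each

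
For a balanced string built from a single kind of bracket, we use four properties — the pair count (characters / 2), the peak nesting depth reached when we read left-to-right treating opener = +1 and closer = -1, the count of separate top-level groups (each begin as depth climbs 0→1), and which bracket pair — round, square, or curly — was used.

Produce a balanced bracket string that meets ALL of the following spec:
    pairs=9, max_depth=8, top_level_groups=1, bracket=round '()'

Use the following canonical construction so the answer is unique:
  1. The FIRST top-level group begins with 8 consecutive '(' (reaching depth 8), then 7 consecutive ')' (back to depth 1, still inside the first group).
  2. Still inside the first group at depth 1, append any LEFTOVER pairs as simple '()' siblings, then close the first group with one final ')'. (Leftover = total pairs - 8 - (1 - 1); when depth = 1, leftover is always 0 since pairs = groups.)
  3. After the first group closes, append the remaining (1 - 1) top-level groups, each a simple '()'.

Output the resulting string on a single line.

Answer: (((((((()))))))())

Derivation:
Spec: pairs=9 depth=8 groups=1
Leftover pairs = 9 - 8 - (1-1) = 1
First group: deep chain of depth 8 + 1 sibling pairs
Remaining 0 groups: simple '()' each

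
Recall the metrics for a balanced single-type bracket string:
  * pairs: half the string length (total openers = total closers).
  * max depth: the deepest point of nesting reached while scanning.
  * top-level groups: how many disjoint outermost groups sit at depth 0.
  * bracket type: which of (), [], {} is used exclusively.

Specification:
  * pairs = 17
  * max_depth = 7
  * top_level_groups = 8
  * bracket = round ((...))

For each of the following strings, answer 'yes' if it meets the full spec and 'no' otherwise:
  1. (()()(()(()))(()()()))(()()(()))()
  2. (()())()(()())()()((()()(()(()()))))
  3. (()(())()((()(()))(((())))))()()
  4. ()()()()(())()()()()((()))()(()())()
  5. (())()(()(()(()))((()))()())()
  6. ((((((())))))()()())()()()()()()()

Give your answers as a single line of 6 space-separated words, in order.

String 1 '(()()(()(()))(()()()))(()()(()))()': depth seq [1 2 1 2 1 2 3 2 3 4 3 2 1 2 3 2 3 2 3 2 1 0 1 2 1 2 1 2 3 2 1 0 1 0]
  -> pairs=17 depth=4 groups=3 -> no
String 2 '(()())()(()())()()((()()(()(()()))))': depth seq [1 2 1 2 1 0 1 0 1 2 1 2 1 0 1 0 1 0 1 2 3 2 3 2 3 4 3 4 5 4 5 4 3 2 1 0]
  -> pairs=18 depth=5 groups=6 -> no
String 3 '(()(())()((()(()))(((())))))()()': depth seq [1 2 1 2 3 2 1 2 1 2 3 4 3 4 5 4 3 2 3 4 5 6 5 4 3 2 1 0 1 0 1 0]
  -> pairs=16 depth=6 groups=3 -> no
String 4 '()()()()(())()()()()((()))()(()())()': depth seq [1 0 1 0 1 0 1 0 1 2 1 0 1 0 1 0 1 0 1 0 1 2 3 2 1 0 1 0 1 2 1 2 1 0 1 0]
  -> pairs=18 depth=3 groups=13 -> no
String 5 '(())()(()(()(()))((()))()())()': depth seq [1 2 1 0 1 0 1 2 1 2 3 2 3 4 3 2 1 2 3 4 3 2 1 2 1 2 1 0 1 0]
  -> pairs=15 depth=4 groups=4 -> no
String 6 '((((((())))))()()())()()()()()()()': depth seq [1 2 3 4 5 6 7 6 5 4 3 2 1 2 1 2 1 2 1 0 1 0 1 0 1 0 1 0 1 0 1 0 1 0]
  -> pairs=17 depth=7 groups=8 -> yes

Answer: no no no no no yes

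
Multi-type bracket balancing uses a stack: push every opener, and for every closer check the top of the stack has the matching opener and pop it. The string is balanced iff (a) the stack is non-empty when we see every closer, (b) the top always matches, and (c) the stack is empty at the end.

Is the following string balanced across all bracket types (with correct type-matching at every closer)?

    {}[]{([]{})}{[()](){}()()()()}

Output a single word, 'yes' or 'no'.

pos 0: push '{'; stack = {
pos 1: '}' matches '{'; pop; stack = (empty)
pos 2: push '['; stack = [
pos 3: ']' matches '['; pop; stack = (empty)
pos 4: push '{'; stack = {
pos 5: push '('; stack = {(
pos 6: push '['; stack = {([
pos 7: ']' matches '['; pop; stack = {(
pos 8: push '{'; stack = {({
pos 9: '}' matches '{'; pop; stack = {(
pos 10: ')' matches '('; pop; stack = {
pos 11: '}' matches '{'; pop; stack = (empty)
pos 12: push '{'; stack = {
pos 13: push '['; stack = {[
pos 14: push '('; stack = {[(
pos 15: ')' matches '('; pop; stack = {[
pos 16: ']' matches '['; pop; stack = {
pos 17: push '('; stack = {(
pos 18: ')' matches '('; pop; stack = {
pos 19: push '{'; stack = {{
pos 20: '}' matches '{'; pop; stack = {
pos 21: push '('; stack = {(
pos 22: ')' matches '('; pop; stack = {
pos 23: push '('; stack = {(
pos 24: ')' matches '('; pop; stack = {
pos 25: push '('; stack = {(
pos 26: ')' matches '('; pop; stack = {
pos 27: push '('; stack = {(
pos 28: ')' matches '('; pop; stack = {
pos 29: '}' matches '{'; pop; stack = (empty)
end: stack empty → VALID
Verdict: properly nested → yes

Answer: yes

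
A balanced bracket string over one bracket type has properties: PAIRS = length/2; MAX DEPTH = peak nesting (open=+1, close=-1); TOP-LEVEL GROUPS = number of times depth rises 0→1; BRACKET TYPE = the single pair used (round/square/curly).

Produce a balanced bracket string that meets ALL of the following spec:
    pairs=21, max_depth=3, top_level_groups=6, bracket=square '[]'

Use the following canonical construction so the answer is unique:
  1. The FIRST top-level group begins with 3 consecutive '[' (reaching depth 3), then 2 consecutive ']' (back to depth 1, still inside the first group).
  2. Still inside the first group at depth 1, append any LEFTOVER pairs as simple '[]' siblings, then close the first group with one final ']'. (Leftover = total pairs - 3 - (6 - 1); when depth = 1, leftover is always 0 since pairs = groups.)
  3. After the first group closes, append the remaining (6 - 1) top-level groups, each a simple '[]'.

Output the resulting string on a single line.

Spec: pairs=21 depth=3 groups=6
Leftover pairs = 21 - 3 - (6-1) = 13
First group: deep chain of depth 3 + 13 sibling pairs
Remaining 5 groups: simple '[]' each

Answer: [[[]][][][][][][][][][][][][][]][][][][][]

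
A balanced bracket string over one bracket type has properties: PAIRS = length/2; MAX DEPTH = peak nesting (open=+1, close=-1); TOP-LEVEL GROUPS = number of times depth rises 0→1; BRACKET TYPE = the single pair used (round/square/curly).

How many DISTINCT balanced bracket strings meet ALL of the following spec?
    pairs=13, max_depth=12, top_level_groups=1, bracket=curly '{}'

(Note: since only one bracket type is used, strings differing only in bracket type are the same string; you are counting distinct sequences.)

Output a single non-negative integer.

Answer: 21

Derivation:
Spec: pairs=13 depth=12 groups=1
Count(depth <= 12) = 208011
Count(depth <= 11) = 207990
Count(depth == 12) = 208011 - 207990 = 21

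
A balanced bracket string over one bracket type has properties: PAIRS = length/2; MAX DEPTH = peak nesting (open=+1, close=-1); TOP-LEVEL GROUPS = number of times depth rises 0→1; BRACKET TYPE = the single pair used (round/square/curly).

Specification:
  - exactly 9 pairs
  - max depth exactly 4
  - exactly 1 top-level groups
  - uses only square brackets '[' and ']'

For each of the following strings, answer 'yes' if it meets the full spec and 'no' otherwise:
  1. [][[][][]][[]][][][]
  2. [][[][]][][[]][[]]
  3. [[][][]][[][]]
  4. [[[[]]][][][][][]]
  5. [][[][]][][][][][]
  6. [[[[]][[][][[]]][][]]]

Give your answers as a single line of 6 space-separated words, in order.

String 1 '[][[][][]][[]][][][]': depth seq [1 0 1 2 1 2 1 2 1 0 1 2 1 0 1 0 1 0 1 0]
  -> pairs=10 depth=2 groups=6 -> no
String 2 '[][[][]][][[]][[]]': depth seq [1 0 1 2 1 2 1 0 1 0 1 2 1 0 1 2 1 0]
  -> pairs=9 depth=2 groups=5 -> no
String 3 '[[][][]][[][]]': depth seq [1 2 1 2 1 2 1 0 1 2 1 2 1 0]
  -> pairs=7 depth=2 groups=2 -> no
String 4 '[[[[]]][][][][][]]': depth seq [1 2 3 4 3 2 1 2 1 2 1 2 1 2 1 2 1 0]
  -> pairs=9 depth=4 groups=1 -> yes
String 5 '[][[][]][][][][][]': depth seq [1 0 1 2 1 2 1 0 1 0 1 0 1 0 1 0 1 0]
  -> pairs=9 depth=2 groups=7 -> no
String 6 '[[[[]][[][][[]]][][]]]': depth seq [1 2 3 4 3 2 3 4 3 4 3 4 5 4 3 2 3 2 3 2 1 0]
  -> pairs=11 depth=5 groups=1 -> no

Answer: no no no yes no no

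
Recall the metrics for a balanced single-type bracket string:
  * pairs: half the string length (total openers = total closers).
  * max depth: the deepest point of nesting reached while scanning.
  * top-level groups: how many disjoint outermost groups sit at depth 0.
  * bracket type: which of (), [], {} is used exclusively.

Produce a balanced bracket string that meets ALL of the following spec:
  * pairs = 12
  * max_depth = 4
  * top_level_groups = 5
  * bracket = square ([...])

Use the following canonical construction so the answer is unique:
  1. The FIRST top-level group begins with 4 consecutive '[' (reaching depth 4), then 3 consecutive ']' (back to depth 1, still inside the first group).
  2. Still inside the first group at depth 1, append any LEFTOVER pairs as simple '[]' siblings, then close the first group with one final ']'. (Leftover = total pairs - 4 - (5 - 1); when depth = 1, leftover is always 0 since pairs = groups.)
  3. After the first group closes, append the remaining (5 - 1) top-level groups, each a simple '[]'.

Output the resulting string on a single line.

Answer: [[[[]]][][][][]][][][][]

Derivation:
Spec: pairs=12 depth=4 groups=5
Leftover pairs = 12 - 4 - (5-1) = 4
First group: deep chain of depth 4 + 4 sibling pairs
Remaining 4 groups: simple '[]' each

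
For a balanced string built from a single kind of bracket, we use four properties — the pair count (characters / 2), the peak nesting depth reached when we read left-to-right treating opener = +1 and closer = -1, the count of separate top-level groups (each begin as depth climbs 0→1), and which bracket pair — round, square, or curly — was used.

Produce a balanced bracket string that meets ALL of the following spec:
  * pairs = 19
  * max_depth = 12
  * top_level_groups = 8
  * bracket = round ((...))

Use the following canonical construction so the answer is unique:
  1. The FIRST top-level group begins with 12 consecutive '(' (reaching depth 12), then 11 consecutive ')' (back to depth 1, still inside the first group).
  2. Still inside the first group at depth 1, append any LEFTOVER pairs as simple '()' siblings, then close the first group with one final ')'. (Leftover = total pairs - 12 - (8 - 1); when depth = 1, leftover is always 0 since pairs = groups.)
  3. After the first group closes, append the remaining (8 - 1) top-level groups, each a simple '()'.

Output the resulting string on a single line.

Spec: pairs=19 depth=12 groups=8
Leftover pairs = 19 - 12 - (8-1) = 0
First group: deep chain of depth 12 + 0 sibling pairs
Remaining 7 groups: simple '()' each

Answer: (((((((((((())))))))))))()()()()()()()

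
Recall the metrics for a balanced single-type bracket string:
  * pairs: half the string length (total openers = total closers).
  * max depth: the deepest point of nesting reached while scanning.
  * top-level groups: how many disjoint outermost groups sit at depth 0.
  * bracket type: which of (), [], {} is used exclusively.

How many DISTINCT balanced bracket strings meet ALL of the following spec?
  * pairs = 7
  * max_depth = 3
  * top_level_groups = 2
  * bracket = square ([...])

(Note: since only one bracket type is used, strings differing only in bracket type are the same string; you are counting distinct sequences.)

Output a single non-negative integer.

Answer: 58

Derivation:
Spec: pairs=7 depth=3 groups=2
Count(depth <= 3) = 64
Count(depth <= 2) = 6
Count(depth == 3) = 64 - 6 = 58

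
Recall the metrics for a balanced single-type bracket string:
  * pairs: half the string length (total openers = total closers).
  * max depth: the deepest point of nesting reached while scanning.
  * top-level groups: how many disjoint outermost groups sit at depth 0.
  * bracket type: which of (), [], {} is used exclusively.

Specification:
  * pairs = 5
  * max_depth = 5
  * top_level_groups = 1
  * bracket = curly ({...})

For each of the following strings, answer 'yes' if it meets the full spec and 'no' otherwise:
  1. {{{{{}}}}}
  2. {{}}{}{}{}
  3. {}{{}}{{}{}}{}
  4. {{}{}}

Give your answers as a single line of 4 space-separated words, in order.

String 1 '{{{{{}}}}}': depth seq [1 2 3 4 5 4 3 2 1 0]
  -> pairs=5 depth=5 groups=1 -> yes
String 2 '{{}}{}{}{}': depth seq [1 2 1 0 1 0 1 0 1 0]
  -> pairs=5 depth=2 groups=4 -> no
String 3 '{}{{}}{{}{}}{}': depth seq [1 0 1 2 1 0 1 2 1 2 1 0 1 0]
  -> pairs=7 depth=2 groups=4 -> no
String 4 '{{}{}}': depth seq [1 2 1 2 1 0]
  -> pairs=3 depth=2 groups=1 -> no

Answer: yes no no no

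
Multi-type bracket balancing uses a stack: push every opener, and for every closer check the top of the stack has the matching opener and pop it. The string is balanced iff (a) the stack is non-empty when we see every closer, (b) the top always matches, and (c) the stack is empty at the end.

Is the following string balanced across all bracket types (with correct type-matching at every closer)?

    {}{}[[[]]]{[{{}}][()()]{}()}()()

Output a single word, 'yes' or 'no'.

pos 0: push '{'; stack = {
pos 1: '}' matches '{'; pop; stack = (empty)
pos 2: push '{'; stack = {
pos 3: '}' matches '{'; pop; stack = (empty)
pos 4: push '['; stack = [
pos 5: push '['; stack = [[
pos 6: push '['; stack = [[[
pos 7: ']' matches '['; pop; stack = [[
pos 8: ']' matches '['; pop; stack = [
pos 9: ']' matches '['; pop; stack = (empty)
pos 10: push '{'; stack = {
pos 11: push '['; stack = {[
pos 12: push '{'; stack = {[{
pos 13: push '{'; stack = {[{{
pos 14: '}' matches '{'; pop; stack = {[{
pos 15: '}' matches '{'; pop; stack = {[
pos 16: ']' matches '['; pop; stack = {
pos 17: push '['; stack = {[
pos 18: push '('; stack = {[(
pos 19: ')' matches '('; pop; stack = {[
pos 20: push '('; stack = {[(
pos 21: ')' matches '('; pop; stack = {[
pos 22: ']' matches '['; pop; stack = {
pos 23: push '{'; stack = {{
pos 24: '}' matches '{'; pop; stack = {
pos 25: push '('; stack = {(
pos 26: ')' matches '('; pop; stack = {
pos 27: '}' matches '{'; pop; stack = (empty)
pos 28: push '('; stack = (
pos 29: ')' matches '('; pop; stack = (empty)
pos 30: push '('; stack = (
pos 31: ')' matches '('; pop; stack = (empty)
end: stack empty → VALID
Verdict: properly nested → yes

Answer: yes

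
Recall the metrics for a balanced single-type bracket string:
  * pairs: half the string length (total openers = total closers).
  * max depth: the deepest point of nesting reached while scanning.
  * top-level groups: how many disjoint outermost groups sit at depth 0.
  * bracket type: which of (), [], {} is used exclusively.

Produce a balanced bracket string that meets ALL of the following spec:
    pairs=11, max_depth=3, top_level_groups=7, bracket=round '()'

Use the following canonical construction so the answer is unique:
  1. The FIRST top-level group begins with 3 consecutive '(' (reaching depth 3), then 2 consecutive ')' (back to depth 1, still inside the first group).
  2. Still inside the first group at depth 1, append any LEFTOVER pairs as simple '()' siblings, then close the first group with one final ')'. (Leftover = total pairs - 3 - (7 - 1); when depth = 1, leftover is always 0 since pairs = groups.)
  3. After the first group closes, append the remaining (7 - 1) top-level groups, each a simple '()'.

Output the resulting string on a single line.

Spec: pairs=11 depth=3 groups=7
Leftover pairs = 11 - 3 - (7-1) = 2
First group: deep chain of depth 3 + 2 sibling pairs
Remaining 6 groups: simple '()' each

Answer: ((())()())()()()()()()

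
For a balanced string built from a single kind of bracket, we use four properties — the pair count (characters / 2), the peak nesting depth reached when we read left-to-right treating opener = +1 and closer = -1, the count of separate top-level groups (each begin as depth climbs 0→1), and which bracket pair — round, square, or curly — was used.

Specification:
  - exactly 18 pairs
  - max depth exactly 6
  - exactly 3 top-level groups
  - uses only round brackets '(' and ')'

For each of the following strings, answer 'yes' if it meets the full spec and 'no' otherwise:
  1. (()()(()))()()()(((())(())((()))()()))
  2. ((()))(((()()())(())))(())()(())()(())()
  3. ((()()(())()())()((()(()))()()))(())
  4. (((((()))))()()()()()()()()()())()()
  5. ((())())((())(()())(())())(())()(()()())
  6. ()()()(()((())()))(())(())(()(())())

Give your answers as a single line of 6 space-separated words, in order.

Answer: no no no yes no no

Derivation:
String 1 '(()()(()))()()()(((())(())((()))()()))': depth seq [1 2 1 2 1 2 3 2 1 0 1 0 1 0 1 0 1 2 3 4 3 2 3 4 3 2 3 4 5 4 3 2 3 2 3 2 1 0]
  -> pairs=19 depth=5 groups=5 -> no
String 2 '((()))(((()()())(())))(())()(())()(())()': depth seq [1 2 3 2 1 0 1 2 3 4 3 4 3 4 3 2 3 4 3 2 1 0 1 2 1 0 1 0 1 2 1 0 1 0 1 2 1 0 1 0]
  -> pairs=20 depth=4 groups=8 -> no
String 3 '((()()(())()())()((()(()))()()))(())': depth seq [1 2 3 2 3 2 3 4 3 2 3 2 3 2 1 2 1 2 3 4 3 4 5 4 3 2 3 2 3 2 1 0 1 2 1 0]
  -> pairs=18 depth=5 groups=2 -> no
String 4 '(((((()))))()()()()()()()()()())()()': depth seq [1 2 3 4 5 6 5 4 3 2 1 2 1 2 1 2 1 2 1 2 1 2 1 2 1 2 1 2 1 2 1 0 1 0 1 0]
  -> pairs=18 depth=6 groups=3 -> yes
String 5 '((())())((())(()())(())())(())()(()()())': depth seq [1 2 3 2 1 2 1 0 1 2 3 2 1 2 3 2 3 2 1 2 3 2 1 2 1 0 1 2 1 0 1 0 1 2 1 2 1 2 1 0]
  -> pairs=20 depth=3 groups=5 -> no
String 6 '()()()(()((())()))(())(())(()(())())': depth seq [1 0 1 0 1 0 1 2 1 2 3 4 3 2 3 2 1 0 1 2 1 0 1 2 1 0 1 2 1 2 3 2 1 2 1 0]
  -> pairs=18 depth=4 groups=7 -> no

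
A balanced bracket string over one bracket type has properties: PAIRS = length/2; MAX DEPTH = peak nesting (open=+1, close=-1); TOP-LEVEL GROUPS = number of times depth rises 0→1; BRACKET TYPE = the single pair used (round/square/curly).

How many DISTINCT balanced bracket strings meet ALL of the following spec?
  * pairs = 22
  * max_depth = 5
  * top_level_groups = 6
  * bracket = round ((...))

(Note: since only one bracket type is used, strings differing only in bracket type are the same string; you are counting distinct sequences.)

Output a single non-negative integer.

Spec: pairs=22 depth=5 groups=6
Count(depth <= 5) = 1831403688
Count(depth <= 4) = 743408658
Count(depth == 5) = 1831403688 - 743408658 = 1087995030

Answer: 1087995030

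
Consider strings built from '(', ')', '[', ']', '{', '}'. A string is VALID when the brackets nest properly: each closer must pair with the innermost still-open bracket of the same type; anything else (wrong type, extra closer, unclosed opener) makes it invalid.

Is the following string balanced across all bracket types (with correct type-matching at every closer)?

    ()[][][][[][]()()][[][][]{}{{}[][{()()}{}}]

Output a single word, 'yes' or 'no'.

pos 0: push '('; stack = (
pos 1: ')' matches '('; pop; stack = (empty)
pos 2: push '['; stack = [
pos 3: ']' matches '['; pop; stack = (empty)
pos 4: push '['; stack = [
pos 5: ']' matches '['; pop; stack = (empty)
pos 6: push '['; stack = [
pos 7: ']' matches '['; pop; stack = (empty)
pos 8: push '['; stack = [
pos 9: push '['; stack = [[
pos 10: ']' matches '['; pop; stack = [
pos 11: push '['; stack = [[
pos 12: ']' matches '['; pop; stack = [
pos 13: push '('; stack = [(
pos 14: ')' matches '('; pop; stack = [
pos 15: push '('; stack = [(
pos 16: ')' matches '('; pop; stack = [
pos 17: ']' matches '['; pop; stack = (empty)
pos 18: push '['; stack = [
pos 19: push '['; stack = [[
pos 20: ']' matches '['; pop; stack = [
pos 21: push '['; stack = [[
pos 22: ']' matches '['; pop; stack = [
pos 23: push '['; stack = [[
pos 24: ']' matches '['; pop; stack = [
pos 25: push '{'; stack = [{
pos 26: '}' matches '{'; pop; stack = [
pos 27: push '{'; stack = [{
pos 28: push '{'; stack = [{{
pos 29: '}' matches '{'; pop; stack = [{
pos 30: push '['; stack = [{[
pos 31: ']' matches '['; pop; stack = [{
pos 32: push '['; stack = [{[
pos 33: push '{'; stack = [{[{
pos 34: push '('; stack = [{[{(
pos 35: ')' matches '('; pop; stack = [{[{
pos 36: push '('; stack = [{[{(
pos 37: ')' matches '('; pop; stack = [{[{
pos 38: '}' matches '{'; pop; stack = [{[
pos 39: push '{'; stack = [{[{
pos 40: '}' matches '{'; pop; stack = [{[
pos 41: saw closer '}' but top of stack is '[' (expected ']') → INVALID
Verdict: type mismatch at position 41: '}' closes '[' → no

Answer: no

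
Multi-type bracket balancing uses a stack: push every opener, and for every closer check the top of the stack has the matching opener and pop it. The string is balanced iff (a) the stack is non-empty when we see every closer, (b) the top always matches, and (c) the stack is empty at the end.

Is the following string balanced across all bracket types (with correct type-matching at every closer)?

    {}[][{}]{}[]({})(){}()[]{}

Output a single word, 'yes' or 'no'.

pos 0: push '{'; stack = {
pos 1: '}' matches '{'; pop; stack = (empty)
pos 2: push '['; stack = [
pos 3: ']' matches '['; pop; stack = (empty)
pos 4: push '['; stack = [
pos 5: push '{'; stack = [{
pos 6: '}' matches '{'; pop; stack = [
pos 7: ']' matches '['; pop; stack = (empty)
pos 8: push '{'; stack = {
pos 9: '}' matches '{'; pop; stack = (empty)
pos 10: push '['; stack = [
pos 11: ']' matches '['; pop; stack = (empty)
pos 12: push '('; stack = (
pos 13: push '{'; stack = ({
pos 14: '}' matches '{'; pop; stack = (
pos 15: ')' matches '('; pop; stack = (empty)
pos 16: push '('; stack = (
pos 17: ')' matches '('; pop; stack = (empty)
pos 18: push '{'; stack = {
pos 19: '}' matches '{'; pop; stack = (empty)
pos 20: push '('; stack = (
pos 21: ')' matches '('; pop; stack = (empty)
pos 22: push '['; stack = [
pos 23: ']' matches '['; pop; stack = (empty)
pos 24: push '{'; stack = {
pos 25: '}' matches '{'; pop; stack = (empty)
end: stack empty → VALID
Verdict: properly nested → yes

Answer: yes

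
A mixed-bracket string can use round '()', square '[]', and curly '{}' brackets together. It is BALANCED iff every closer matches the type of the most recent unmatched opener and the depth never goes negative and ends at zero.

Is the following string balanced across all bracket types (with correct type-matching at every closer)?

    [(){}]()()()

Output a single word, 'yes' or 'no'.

Answer: yes

Derivation:
pos 0: push '['; stack = [
pos 1: push '('; stack = [(
pos 2: ')' matches '('; pop; stack = [
pos 3: push '{'; stack = [{
pos 4: '}' matches '{'; pop; stack = [
pos 5: ']' matches '['; pop; stack = (empty)
pos 6: push '('; stack = (
pos 7: ')' matches '('; pop; stack = (empty)
pos 8: push '('; stack = (
pos 9: ')' matches '('; pop; stack = (empty)
pos 10: push '('; stack = (
pos 11: ')' matches '('; pop; stack = (empty)
end: stack empty → VALID
Verdict: properly nested → yes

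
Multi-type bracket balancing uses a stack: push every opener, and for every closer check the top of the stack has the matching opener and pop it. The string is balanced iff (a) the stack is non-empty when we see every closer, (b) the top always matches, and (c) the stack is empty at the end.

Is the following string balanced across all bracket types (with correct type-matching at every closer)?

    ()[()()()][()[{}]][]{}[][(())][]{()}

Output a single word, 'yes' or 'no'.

pos 0: push '('; stack = (
pos 1: ')' matches '('; pop; stack = (empty)
pos 2: push '['; stack = [
pos 3: push '('; stack = [(
pos 4: ')' matches '('; pop; stack = [
pos 5: push '('; stack = [(
pos 6: ')' matches '('; pop; stack = [
pos 7: push '('; stack = [(
pos 8: ')' matches '('; pop; stack = [
pos 9: ']' matches '['; pop; stack = (empty)
pos 10: push '['; stack = [
pos 11: push '('; stack = [(
pos 12: ')' matches '('; pop; stack = [
pos 13: push '['; stack = [[
pos 14: push '{'; stack = [[{
pos 15: '}' matches '{'; pop; stack = [[
pos 16: ']' matches '['; pop; stack = [
pos 17: ']' matches '['; pop; stack = (empty)
pos 18: push '['; stack = [
pos 19: ']' matches '['; pop; stack = (empty)
pos 20: push '{'; stack = {
pos 21: '}' matches '{'; pop; stack = (empty)
pos 22: push '['; stack = [
pos 23: ']' matches '['; pop; stack = (empty)
pos 24: push '['; stack = [
pos 25: push '('; stack = [(
pos 26: push '('; stack = [((
pos 27: ')' matches '('; pop; stack = [(
pos 28: ')' matches '('; pop; stack = [
pos 29: ']' matches '['; pop; stack = (empty)
pos 30: push '['; stack = [
pos 31: ']' matches '['; pop; stack = (empty)
pos 32: push '{'; stack = {
pos 33: push '('; stack = {(
pos 34: ')' matches '('; pop; stack = {
pos 35: '}' matches '{'; pop; stack = (empty)
end: stack empty → VALID
Verdict: properly nested → yes

Answer: yes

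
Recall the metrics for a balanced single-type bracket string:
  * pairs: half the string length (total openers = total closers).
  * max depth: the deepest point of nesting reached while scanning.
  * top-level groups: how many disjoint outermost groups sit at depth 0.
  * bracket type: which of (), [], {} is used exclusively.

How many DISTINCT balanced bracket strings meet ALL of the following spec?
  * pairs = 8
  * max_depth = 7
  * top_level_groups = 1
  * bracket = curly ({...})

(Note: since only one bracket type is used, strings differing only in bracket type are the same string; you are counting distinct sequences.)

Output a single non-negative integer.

Spec: pairs=8 depth=7 groups=1
Count(depth <= 7) = 428
Count(depth <= 6) = 417
Count(depth == 7) = 428 - 417 = 11

Answer: 11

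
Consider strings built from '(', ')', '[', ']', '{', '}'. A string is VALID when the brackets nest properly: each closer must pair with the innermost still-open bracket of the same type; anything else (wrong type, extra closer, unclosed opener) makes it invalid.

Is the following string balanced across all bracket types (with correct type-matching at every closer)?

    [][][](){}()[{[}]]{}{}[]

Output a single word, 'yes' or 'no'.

pos 0: push '['; stack = [
pos 1: ']' matches '['; pop; stack = (empty)
pos 2: push '['; stack = [
pos 3: ']' matches '['; pop; stack = (empty)
pos 4: push '['; stack = [
pos 5: ']' matches '['; pop; stack = (empty)
pos 6: push '('; stack = (
pos 7: ')' matches '('; pop; stack = (empty)
pos 8: push '{'; stack = {
pos 9: '}' matches '{'; pop; stack = (empty)
pos 10: push '('; stack = (
pos 11: ')' matches '('; pop; stack = (empty)
pos 12: push '['; stack = [
pos 13: push '{'; stack = [{
pos 14: push '['; stack = [{[
pos 15: saw closer '}' but top of stack is '[' (expected ']') → INVALID
Verdict: type mismatch at position 15: '}' closes '[' → no

Answer: no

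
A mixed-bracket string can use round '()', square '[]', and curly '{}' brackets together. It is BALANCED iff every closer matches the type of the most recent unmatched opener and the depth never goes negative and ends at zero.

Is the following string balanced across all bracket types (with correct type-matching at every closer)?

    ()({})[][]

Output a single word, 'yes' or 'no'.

pos 0: push '('; stack = (
pos 1: ')' matches '('; pop; stack = (empty)
pos 2: push '('; stack = (
pos 3: push '{'; stack = ({
pos 4: '}' matches '{'; pop; stack = (
pos 5: ')' matches '('; pop; stack = (empty)
pos 6: push '['; stack = [
pos 7: ']' matches '['; pop; stack = (empty)
pos 8: push '['; stack = [
pos 9: ']' matches '['; pop; stack = (empty)
end: stack empty → VALID
Verdict: properly nested → yes

Answer: yes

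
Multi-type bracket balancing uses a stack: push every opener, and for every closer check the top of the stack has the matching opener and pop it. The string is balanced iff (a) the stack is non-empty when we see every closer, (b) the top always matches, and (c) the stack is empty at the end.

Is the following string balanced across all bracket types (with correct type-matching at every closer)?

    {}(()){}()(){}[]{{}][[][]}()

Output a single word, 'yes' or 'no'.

Answer: no

Derivation:
pos 0: push '{'; stack = {
pos 1: '}' matches '{'; pop; stack = (empty)
pos 2: push '('; stack = (
pos 3: push '('; stack = ((
pos 4: ')' matches '('; pop; stack = (
pos 5: ')' matches '('; pop; stack = (empty)
pos 6: push '{'; stack = {
pos 7: '}' matches '{'; pop; stack = (empty)
pos 8: push '('; stack = (
pos 9: ')' matches '('; pop; stack = (empty)
pos 10: push '('; stack = (
pos 11: ')' matches '('; pop; stack = (empty)
pos 12: push '{'; stack = {
pos 13: '}' matches '{'; pop; stack = (empty)
pos 14: push '['; stack = [
pos 15: ']' matches '['; pop; stack = (empty)
pos 16: push '{'; stack = {
pos 17: push '{'; stack = {{
pos 18: '}' matches '{'; pop; stack = {
pos 19: saw closer ']' but top of stack is '{' (expected '}') → INVALID
Verdict: type mismatch at position 19: ']' closes '{' → no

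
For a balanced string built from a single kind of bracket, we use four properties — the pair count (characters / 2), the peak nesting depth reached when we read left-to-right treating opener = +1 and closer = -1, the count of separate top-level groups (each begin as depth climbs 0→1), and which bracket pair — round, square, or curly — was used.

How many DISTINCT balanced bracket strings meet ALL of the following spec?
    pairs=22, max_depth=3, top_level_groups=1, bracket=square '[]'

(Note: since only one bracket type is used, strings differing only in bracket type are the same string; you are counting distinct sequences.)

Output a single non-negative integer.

Spec: pairs=22 depth=3 groups=1
Count(depth <= 3) = 1048576
Count(depth <= 2) = 1
Count(depth == 3) = 1048576 - 1 = 1048575

Answer: 1048575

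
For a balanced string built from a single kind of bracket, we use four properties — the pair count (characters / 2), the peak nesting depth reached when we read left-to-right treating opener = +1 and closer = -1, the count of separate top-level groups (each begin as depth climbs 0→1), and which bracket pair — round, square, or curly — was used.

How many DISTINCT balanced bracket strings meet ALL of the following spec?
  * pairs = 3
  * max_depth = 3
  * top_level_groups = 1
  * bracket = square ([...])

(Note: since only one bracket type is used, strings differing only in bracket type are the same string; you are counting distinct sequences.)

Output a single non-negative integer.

Spec: pairs=3 depth=3 groups=1
Count(depth <= 3) = 2
Count(depth <= 2) = 1
Count(depth == 3) = 2 - 1 = 1

Answer: 1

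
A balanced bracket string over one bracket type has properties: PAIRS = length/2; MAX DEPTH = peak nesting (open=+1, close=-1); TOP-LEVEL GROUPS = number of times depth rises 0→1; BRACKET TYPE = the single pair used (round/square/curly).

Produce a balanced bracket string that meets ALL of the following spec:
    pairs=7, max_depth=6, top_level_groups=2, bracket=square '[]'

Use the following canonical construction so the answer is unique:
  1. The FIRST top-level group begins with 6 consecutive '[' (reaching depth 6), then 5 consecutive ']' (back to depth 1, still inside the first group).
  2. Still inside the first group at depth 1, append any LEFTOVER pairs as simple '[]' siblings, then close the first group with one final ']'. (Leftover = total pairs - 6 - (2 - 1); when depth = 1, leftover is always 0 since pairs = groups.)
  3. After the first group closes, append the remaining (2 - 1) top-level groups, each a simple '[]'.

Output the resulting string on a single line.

Spec: pairs=7 depth=6 groups=2
Leftover pairs = 7 - 6 - (2-1) = 0
First group: deep chain of depth 6 + 0 sibling pairs
Remaining 1 groups: simple '[]' each

Answer: [[[[[[]]]]]][]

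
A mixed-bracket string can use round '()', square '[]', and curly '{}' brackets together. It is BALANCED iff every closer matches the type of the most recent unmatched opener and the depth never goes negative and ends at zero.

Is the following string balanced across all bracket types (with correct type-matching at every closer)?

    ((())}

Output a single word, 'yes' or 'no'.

Answer: no

Derivation:
pos 0: push '('; stack = (
pos 1: push '('; stack = ((
pos 2: push '('; stack = (((
pos 3: ')' matches '('; pop; stack = ((
pos 4: ')' matches '('; pop; stack = (
pos 5: saw closer '}' but top of stack is '(' (expected ')') → INVALID
Verdict: type mismatch at position 5: '}' closes '(' → no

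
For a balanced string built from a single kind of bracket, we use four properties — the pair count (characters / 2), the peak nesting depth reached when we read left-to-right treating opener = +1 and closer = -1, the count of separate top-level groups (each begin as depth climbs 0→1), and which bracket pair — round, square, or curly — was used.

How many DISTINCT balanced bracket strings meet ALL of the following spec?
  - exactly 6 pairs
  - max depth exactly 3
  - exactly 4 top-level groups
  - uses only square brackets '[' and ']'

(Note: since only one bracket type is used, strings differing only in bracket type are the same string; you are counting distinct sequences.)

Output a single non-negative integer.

Answer: 4

Derivation:
Spec: pairs=6 depth=3 groups=4
Count(depth <= 3) = 14
Count(depth <= 2) = 10
Count(depth == 3) = 14 - 10 = 4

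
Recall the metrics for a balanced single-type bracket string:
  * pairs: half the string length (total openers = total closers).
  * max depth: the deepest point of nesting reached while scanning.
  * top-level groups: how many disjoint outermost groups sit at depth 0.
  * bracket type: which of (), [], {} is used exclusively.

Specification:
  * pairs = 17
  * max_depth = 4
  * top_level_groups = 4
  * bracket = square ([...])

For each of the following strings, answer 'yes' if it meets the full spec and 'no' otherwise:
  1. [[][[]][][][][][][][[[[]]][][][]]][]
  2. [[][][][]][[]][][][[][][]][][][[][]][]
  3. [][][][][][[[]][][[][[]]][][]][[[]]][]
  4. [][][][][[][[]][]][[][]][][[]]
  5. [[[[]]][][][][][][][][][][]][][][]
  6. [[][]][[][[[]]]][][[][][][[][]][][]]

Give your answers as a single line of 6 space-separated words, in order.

String 1 '[[][[]][][][][][][][[[[]]][][][]]][]': depth seq [1 2 1 2 3 2 1 2 1 2 1 2 1 2 1 2 1 2 1 2 3 4 5 4 3 2 3 2 3 2 3 2 1 0 1 0]
  -> pairs=18 depth=5 groups=2 -> no
String 2 '[[][][][]][[]][][][[][][]][][][[][]][]': depth seq [1 2 1 2 1 2 1 2 1 0 1 2 1 0 1 0 1 0 1 2 1 2 1 2 1 0 1 0 1 0 1 2 1 2 1 0 1 0]
  -> pairs=19 depth=2 groups=9 -> no
String 3 '[][][][][][[[]][][[][[]]][][]][[[]]][]': depth seq [1 0 1 0 1 0 1 0 1 0 1 2 3 2 1 2 1 2 3 2 3 4 3 2 1 2 1 2 1 0 1 2 3 2 1 0 1 0]
  -> pairs=19 depth=4 groups=8 -> no
String 4 '[][][][][[][[]][]][[][]][][[]]': depth seq [1 0 1 0 1 0 1 0 1 2 1 2 3 2 1 2 1 0 1 2 1 2 1 0 1 0 1 2 1 0]
  -> pairs=15 depth=3 groups=8 -> no
String 5 '[[[[]]][][][][][][][][][][]][][][]': depth seq [1 2 3 4 3 2 1 2 1 2 1 2 1 2 1 2 1 2 1 2 1 2 1 2 1 2 1 0 1 0 1 0 1 0]
  -> pairs=17 depth=4 groups=4 -> yes
String 6 '[[][]][[][[[]]]][][[][][][[][]][][]]': depth seq [1 2 1 2 1 0 1 2 1 2 3 4 3 2 1 0 1 0 1 2 1 2 1 2 1 2 3 2 3 2 1 2 1 2 1 0]
  -> pairs=18 depth=4 groups=4 -> no

Answer: no no no no yes no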